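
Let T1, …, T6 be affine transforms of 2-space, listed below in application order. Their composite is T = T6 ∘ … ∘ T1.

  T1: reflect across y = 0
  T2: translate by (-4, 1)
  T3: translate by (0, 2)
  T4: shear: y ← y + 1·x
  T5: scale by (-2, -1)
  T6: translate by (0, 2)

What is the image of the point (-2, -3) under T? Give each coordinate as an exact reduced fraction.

T(p) = (12, 2)

T1 reflect across y = 0: (-2, -3) → (-2, 3)
T2 translate by (-4, 1): (-2, 3) → (-6, 4)
T3 translate by (0, 2): (-6, 4) → (-6, 6)
T4 shear: y ← y + 1·x: (-6, 6) → (-6, 0)
T5 scale by (-2, -1): (-6, 0) → (12, 0)
T6 translate by (0, 2): (12, 0) → (12, 2)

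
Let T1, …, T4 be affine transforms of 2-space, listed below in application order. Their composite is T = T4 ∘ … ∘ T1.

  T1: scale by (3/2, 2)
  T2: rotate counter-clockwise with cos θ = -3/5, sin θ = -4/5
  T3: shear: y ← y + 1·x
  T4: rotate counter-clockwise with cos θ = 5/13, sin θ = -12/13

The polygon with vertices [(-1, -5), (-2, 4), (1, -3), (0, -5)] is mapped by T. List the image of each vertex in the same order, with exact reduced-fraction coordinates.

T1 scale by (3/2, 2): (-1, -5) → (-3/2, -10); (-2, 4) → (-3, 8); (1, -3) → (3/2, -6); (0, -5) → (0, -10)
T2 rotate counter-clockwise with cos θ = -3/5, sin θ = -4/5: (-3/2, -10) → (-71/10, 36/5); (-3, 8) → (41/5, -12/5); (3/2, -6) → (-57/10, 12/5); (0, -10) → (-8, 6)
T3 shear: y ← y + 1·x: (-71/10, 36/5) → (-71/10, 1/10); (41/5, -12/5) → (41/5, 29/5); (-57/10, 12/5) → (-57/10, -33/10); (-8, 6) → (-8, -2)
T4 rotate counter-clockwise with cos θ = 5/13, sin θ = -12/13: (-71/10, 1/10) → (-343/130, 857/130); (41/5, 29/5) → (553/65, -347/65); (-57/10, -33/10) → (-681/130, 519/130); (-8, -2) → (-64/13, 86/13)

image vertices: (-343/130, 857/130), (553/65, -347/65), (-681/130, 519/130), (-64/13, 86/13)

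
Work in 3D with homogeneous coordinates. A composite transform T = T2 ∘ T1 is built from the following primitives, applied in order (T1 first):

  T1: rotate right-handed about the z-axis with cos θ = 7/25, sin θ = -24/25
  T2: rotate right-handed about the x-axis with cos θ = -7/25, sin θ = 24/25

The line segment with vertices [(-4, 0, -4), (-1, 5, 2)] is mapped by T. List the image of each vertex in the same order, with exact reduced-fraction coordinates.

T1 rotate right-handed about the z-axis with cos θ = 7/25, sin θ = -24/25: (-4, 0, -4) → (-28/25, 96/25, -4); (-1, 5, 2) → (113/25, 59/25, 2)
T2 rotate right-handed about the x-axis with cos θ = -7/25, sin θ = 24/25: (-28/25, 96/25, -4) → (-28/25, 1728/625, 3004/625); (113/25, 59/25, 2) → (113/25, -1613/625, 1066/625)

image vertices: (-28/25, 1728/625, 3004/625), (113/25, -1613/625, 1066/625)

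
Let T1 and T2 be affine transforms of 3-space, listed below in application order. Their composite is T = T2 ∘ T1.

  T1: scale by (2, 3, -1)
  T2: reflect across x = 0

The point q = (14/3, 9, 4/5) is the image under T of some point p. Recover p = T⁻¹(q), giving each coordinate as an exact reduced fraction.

T1 = [2 0 0 0; 0 3 0 0; 0 0 -1 0; 0 0 0 1]
T2·T1 = [-2 0 0 0; 0 3 0 0; 0 0 -1 0; 0 0 0 1]
det M = 6; M⁻¹ = [-1/2 0 0 0; 0 1/3 0 0; 0 0 -1 0; 0 0 0 1]
M⁻¹ · (14/3, 9, 4/5)ᵀ = (-7/3, 3, -4/5)ᵀ

p = (-7/3, 3, -4/5)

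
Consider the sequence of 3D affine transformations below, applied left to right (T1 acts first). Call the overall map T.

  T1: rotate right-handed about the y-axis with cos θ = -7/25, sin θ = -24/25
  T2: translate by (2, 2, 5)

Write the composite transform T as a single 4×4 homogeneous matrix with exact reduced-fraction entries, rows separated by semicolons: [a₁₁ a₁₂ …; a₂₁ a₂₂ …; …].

T1 = [-7/25 0 -24/25 0; 0 1 0 0; 24/25 0 -7/25 0; 0 0 0 1]
T2·T1 = [-7/25 0 -24/25 2; 0 1 0 2; 24/25 0 -7/25 5; 0 0 0 1]

T = [-7/25 0 -24/25 2; 0 1 0 2; 24/25 0 -7/25 5; 0 0 0 1]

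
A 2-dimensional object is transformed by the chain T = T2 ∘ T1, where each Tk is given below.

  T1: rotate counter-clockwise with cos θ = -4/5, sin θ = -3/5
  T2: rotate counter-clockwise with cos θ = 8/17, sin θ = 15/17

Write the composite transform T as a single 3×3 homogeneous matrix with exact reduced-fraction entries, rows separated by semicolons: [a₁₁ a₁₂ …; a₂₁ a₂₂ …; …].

T1 = [-4/5 3/5 0; -3/5 -4/5 0; 0 0 1]
T2·T1 = [13/85 84/85 0; -84/85 13/85 0; 0 0 1]

T = [13/85 84/85 0; -84/85 13/85 0; 0 0 1]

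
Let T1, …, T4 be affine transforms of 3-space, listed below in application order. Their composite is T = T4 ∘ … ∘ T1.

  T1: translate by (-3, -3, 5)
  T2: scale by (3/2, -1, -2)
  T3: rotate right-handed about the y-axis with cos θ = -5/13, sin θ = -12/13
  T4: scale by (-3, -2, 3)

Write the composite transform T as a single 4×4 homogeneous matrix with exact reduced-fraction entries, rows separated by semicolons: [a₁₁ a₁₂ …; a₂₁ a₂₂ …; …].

T = [45/26 0 -72/13 -855/26; 0 2 0 -6; 54/13 0 30/13 -12/13; 0 0 0 1]

T1 = [1 0 0 -3; 0 1 0 -3; 0 0 1 5; 0 0 0 1]
T2·T1 = [3/2 0 0 -9/2; 0 -1 0 3; 0 0 -2 -10; 0 0 0 1]
T3·…·T1 = [-15/26 0 24/13 285/26; 0 -1 0 3; 18/13 0 10/13 -4/13; 0 0 0 1]
T4·…·T1 = [45/26 0 -72/13 -855/26; 0 2 0 -6; 54/13 0 30/13 -12/13; 0 0 0 1]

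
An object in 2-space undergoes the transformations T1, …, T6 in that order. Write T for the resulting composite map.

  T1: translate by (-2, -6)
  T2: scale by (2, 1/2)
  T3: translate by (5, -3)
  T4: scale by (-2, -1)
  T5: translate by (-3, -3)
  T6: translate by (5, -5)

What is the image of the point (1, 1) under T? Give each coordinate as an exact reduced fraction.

T(p) = (-4, -5/2)

T1 translate by (-2, -6): (1, 1) → (-1, -5)
T2 scale by (2, 1/2): (-1, -5) → (-2, -5/2)
T3 translate by (5, -3): (-2, -5/2) → (3, -11/2)
T4 scale by (-2, -1): (3, -11/2) → (-6, 11/2)
T5 translate by (-3, -3): (-6, 11/2) → (-9, 5/2)
T6 translate by (5, -5): (-9, 5/2) → (-4, -5/2)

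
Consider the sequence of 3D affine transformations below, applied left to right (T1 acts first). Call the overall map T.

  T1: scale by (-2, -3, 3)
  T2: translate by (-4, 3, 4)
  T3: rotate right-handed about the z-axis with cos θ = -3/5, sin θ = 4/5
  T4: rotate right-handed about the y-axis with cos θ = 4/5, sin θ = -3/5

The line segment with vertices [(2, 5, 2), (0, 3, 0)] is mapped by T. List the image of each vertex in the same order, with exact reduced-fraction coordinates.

image vertices: (138/25, 4/5, 416/25), (84/25, 2/5, 188/25)

T1 scale by (-2, -3, 3): (2, 5, 2) → (-4, -15, 6); (0, 3, 0) → (0, -9, 0)
T2 translate by (-4, 3, 4): (-4, -15, 6) → (-8, -12, 10); (0, -9, 0) → (-4, -6, 4)
T3 rotate right-handed about the z-axis with cos θ = -3/5, sin θ = 4/5: (-8, -12, 10) → (72/5, 4/5, 10); (-4, -6, 4) → (36/5, 2/5, 4)
T4 rotate right-handed about the y-axis with cos θ = 4/5, sin θ = -3/5: (72/5, 4/5, 10) → (138/25, 4/5, 416/25); (36/5, 2/5, 4) → (84/25, 2/5, 188/25)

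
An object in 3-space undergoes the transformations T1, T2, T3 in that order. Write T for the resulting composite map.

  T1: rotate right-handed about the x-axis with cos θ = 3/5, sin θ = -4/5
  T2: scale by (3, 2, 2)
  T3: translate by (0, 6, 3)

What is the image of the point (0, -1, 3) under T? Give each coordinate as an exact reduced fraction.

T(p) = (0, 48/5, 41/5)

T1 rotate right-handed about the x-axis with cos θ = 3/5, sin θ = -4/5: (0, -1, 3) → (0, 9/5, 13/5)
T2 scale by (3, 2, 2): (0, 9/5, 13/5) → (0, 18/5, 26/5)
T3 translate by (0, 6, 3): (0, 18/5, 26/5) → (0, 48/5, 41/5)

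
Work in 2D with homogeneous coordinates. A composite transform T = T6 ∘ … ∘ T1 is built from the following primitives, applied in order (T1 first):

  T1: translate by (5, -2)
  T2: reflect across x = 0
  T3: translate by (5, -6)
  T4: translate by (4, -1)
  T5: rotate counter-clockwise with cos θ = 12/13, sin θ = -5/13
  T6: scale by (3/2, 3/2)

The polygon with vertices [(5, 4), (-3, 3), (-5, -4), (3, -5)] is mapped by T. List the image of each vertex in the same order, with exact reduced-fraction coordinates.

image vertices: (-111/26, -165/26), (81/13, -321/26), (129/26, -603/26), (-87/13, -519/26)

T1 translate by (5, -2): (5, 4) → (10, 2); (-3, 3) → (2, 1); (-5, -4) → (0, -6); (3, -5) → (8, -7)
T2 reflect across x = 0: (10, 2) → (-10, 2); (2, 1) → (-2, 1); (0, -6) → (0, -6); (8, -7) → (-8, -7)
T3 translate by (5, -6): (-10, 2) → (-5, -4); (-2, 1) → (3, -5); (0, -6) → (5, -12); (-8, -7) → (-3, -13)
T4 translate by (4, -1): (-5, -4) → (-1, -5); (3, -5) → (7, -6); (5, -12) → (9, -13); (-3, -13) → (1, -14)
T5 rotate counter-clockwise with cos θ = 12/13, sin θ = -5/13: (-1, -5) → (-37/13, -55/13); (7, -6) → (54/13, -107/13); (9, -13) → (43/13, -201/13); (1, -14) → (-58/13, -173/13)
T6 scale by (3/2, 3/2): (-37/13, -55/13) → (-111/26, -165/26); (54/13, -107/13) → (81/13, -321/26); (43/13, -201/13) → (129/26, -603/26); (-58/13, -173/13) → (-87/13, -519/26)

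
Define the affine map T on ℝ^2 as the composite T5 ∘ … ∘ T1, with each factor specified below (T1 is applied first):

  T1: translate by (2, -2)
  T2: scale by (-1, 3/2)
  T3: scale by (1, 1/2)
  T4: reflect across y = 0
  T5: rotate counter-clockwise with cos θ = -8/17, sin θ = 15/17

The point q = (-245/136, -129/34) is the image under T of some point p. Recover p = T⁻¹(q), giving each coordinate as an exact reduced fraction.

T1 = [1 0 2; 0 1 -2; 0 0 1]
T2·T1 = [-1 0 -2; 0 3/2 -3; 0 0 1]
T3·…·T1 = [-1 0 -2; 0 3/4 -3/2; 0 0 1]
T4·…·T1 = [-1 0 -2; 0 -3/4 3/2; 0 0 1]
T5·…·T1 = [8/17 45/68 -13/34; -15/17 6/17 -42/17; 0 0 1]
det M = 3/4; M⁻¹ = [8/17 -15/17 -2; 20/17 32/51 2; 0 0 1]
M⁻¹ · (-245/136, -129/34)ᵀ = (1/2, -5/2)ᵀ

p = (1/2, -5/2)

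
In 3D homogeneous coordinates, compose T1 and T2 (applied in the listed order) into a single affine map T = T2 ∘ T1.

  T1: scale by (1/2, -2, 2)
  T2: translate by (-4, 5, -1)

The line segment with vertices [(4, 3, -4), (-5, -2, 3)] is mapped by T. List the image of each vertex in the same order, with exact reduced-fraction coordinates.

image vertices: (-2, -1, -9), (-13/2, 9, 5)

T1 scale by (1/2, -2, 2): (4, 3, -4) → (2, -6, -8); (-5, -2, 3) → (-5/2, 4, 6)
T2 translate by (-4, 5, -1): (2, -6, -8) → (-2, -1, -9); (-5/2, 4, 6) → (-13/2, 9, 5)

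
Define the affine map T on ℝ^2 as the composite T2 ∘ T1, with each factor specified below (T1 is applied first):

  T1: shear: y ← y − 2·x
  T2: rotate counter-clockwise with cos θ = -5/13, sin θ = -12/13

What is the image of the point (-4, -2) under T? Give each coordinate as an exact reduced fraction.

T(p) = (92/13, 18/13)

T1 shear: y ← y − 2·x: (-4, -2) → (-4, 6)
T2 rotate counter-clockwise with cos θ = -5/13, sin θ = -12/13: (-4, 6) → (92/13, 18/13)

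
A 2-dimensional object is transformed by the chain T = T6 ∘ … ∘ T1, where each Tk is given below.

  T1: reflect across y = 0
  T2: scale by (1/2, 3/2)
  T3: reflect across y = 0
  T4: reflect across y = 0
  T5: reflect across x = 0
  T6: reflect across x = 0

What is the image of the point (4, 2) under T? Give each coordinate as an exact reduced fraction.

T(p) = (2, -3)

T1 reflect across y = 0: (4, 2) → (4, -2)
T2 scale by (1/2, 3/2): (4, -2) → (2, -3)
T3 reflect across y = 0: (2, -3) → (2, 3)
T4 reflect across y = 0: (2, 3) → (2, -3)
T5 reflect across x = 0: (2, -3) → (-2, -3)
T6 reflect across x = 0: (-2, -3) → (2, -3)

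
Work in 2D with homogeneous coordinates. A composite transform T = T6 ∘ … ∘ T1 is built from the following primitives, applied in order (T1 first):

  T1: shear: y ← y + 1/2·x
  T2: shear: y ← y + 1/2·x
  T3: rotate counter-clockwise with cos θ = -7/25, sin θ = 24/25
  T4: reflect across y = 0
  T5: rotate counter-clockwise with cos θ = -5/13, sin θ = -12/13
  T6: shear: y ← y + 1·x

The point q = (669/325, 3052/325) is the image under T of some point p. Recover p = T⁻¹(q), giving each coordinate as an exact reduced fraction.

p = (3, 4)

T1 = [1 0 0; 1/2 1 0; 0 0 1]
T2·T1 = [1 0 0; 1 1 0; 0 0 1]
T3·…·T1 = [-31/25 -24/25 0; 17/25 -7/25 0; 0 0 1]
T4·…·T1 = [-31/25 -24/25 0; -17/25 7/25 0; 0 0 1]
T5·…·T1 = [-49/325 204/325 0; 457/325 253/325 0; 0 0 1]
T6·…·T1 = [-49/325 204/325 0; 408/325 457/325 0; 0 0 1]
det M = -1; M⁻¹ = [-457/325 204/325 0; 408/325 49/325 0; 0 0 1]
M⁻¹ · (669/325, 3052/325)ᵀ = (3, 4)ᵀ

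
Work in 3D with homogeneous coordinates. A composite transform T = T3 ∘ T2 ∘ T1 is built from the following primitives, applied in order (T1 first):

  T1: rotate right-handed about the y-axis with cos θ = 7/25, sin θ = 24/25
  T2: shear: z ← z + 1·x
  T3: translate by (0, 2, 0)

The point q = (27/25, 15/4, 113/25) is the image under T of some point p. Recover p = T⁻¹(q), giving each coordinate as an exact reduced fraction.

p = (-3, 7/4, 2)

T1 = [7/25 0 24/25 0; 0 1 0 0; -24/25 0 7/25 0; 0 0 0 1]
T2·T1 = [7/25 0 24/25 0; 0 1 0 0; -17/25 0 31/25 0; 0 0 0 1]
T3·…·T1 = [7/25 0 24/25 0; 0 1 0 2; -17/25 0 31/25 0; 0 0 0 1]
det M = 1; M⁻¹ = [31/25 0 -24/25 0; 0 1 0 -2; 17/25 0 7/25 0; 0 0 0 1]
M⁻¹ · (27/25, 15/4, 113/25)ᵀ = (-3, 7/4, 2)ᵀ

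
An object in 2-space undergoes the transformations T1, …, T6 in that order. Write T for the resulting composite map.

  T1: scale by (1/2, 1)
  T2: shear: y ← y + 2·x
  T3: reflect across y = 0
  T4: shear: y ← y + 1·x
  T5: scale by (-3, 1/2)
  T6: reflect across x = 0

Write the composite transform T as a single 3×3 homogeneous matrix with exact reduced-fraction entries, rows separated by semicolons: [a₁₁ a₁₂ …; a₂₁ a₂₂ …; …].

T1 = [1/2 0 0; 0 1 0; 0 0 1]
T2·T1 = [1/2 0 0; 1 1 0; 0 0 1]
T3·…·T1 = [1/2 0 0; -1 -1 0; 0 0 1]
T4·…·T1 = [1/2 0 0; -1/2 -1 0; 0 0 1]
T5·…·T1 = [-3/2 0 0; -1/4 -1/2 0; 0 0 1]
T6·…·T1 = [3/2 0 0; -1/4 -1/2 0; 0 0 1]

T = [3/2 0 0; -1/4 -1/2 0; 0 0 1]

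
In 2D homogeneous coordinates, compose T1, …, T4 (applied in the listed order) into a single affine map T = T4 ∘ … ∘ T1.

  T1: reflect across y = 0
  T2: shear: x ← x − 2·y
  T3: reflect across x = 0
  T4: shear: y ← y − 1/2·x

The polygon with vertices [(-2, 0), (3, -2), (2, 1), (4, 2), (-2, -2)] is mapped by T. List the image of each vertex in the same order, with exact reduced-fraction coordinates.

T1 reflect across y = 0: (-2, 0) → (-2, 0); (3, -2) → (3, 2); (2, 1) → (2, -1); (4, 2) → (4, -2); (-2, -2) → (-2, 2)
T2 shear: x ← x − 2·y: (-2, 0) → (-2, 0); (3, 2) → (-1, 2); (2, -1) → (4, -1); (4, -2) → (8, -2); (-2, 2) → (-6, 2)
T3 reflect across x = 0: (-2, 0) → (2, 0); (-1, 2) → (1, 2); (4, -1) → (-4, -1); (8, -2) → (-8, -2); (-6, 2) → (6, 2)
T4 shear: y ← y − 1/2·x: (2, 0) → (2, -1); (1, 2) → (1, 3/2); (-4, -1) → (-4, 1); (-8, -2) → (-8, 2); (6, 2) → (6, -1)

image vertices: (2, -1), (1, 3/2), (-4, 1), (-8, 2), (6, -1)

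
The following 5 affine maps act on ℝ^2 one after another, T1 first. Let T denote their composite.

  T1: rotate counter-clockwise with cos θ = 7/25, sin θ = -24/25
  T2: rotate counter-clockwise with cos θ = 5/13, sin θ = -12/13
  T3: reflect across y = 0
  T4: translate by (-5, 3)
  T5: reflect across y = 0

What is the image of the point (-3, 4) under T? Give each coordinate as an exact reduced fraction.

T(p) = (-2/13, -55/13)

T1 rotate counter-clockwise with cos θ = 7/25, sin θ = -24/25: (-3, 4) → (3, 4)
T2 rotate counter-clockwise with cos θ = 5/13, sin θ = -12/13: (3, 4) → (63/13, -16/13)
T3 reflect across y = 0: (63/13, -16/13) → (63/13, 16/13)
T4 translate by (-5, 3): (63/13, 16/13) → (-2/13, 55/13)
T5 reflect across y = 0: (-2/13, 55/13) → (-2/13, -55/13)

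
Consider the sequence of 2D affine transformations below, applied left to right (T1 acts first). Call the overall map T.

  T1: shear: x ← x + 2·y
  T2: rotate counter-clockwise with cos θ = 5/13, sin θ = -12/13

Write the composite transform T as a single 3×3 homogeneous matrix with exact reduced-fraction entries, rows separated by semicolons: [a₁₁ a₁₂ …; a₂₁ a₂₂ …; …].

T1 = [1 2 0; 0 1 0; 0 0 1]
T2·T1 = [5/13 22/13 0; -12/13 -19/13 0; 0 0 1]

T = [5/13 22/13 0; -12/13 -19/13 0; 0 0 1]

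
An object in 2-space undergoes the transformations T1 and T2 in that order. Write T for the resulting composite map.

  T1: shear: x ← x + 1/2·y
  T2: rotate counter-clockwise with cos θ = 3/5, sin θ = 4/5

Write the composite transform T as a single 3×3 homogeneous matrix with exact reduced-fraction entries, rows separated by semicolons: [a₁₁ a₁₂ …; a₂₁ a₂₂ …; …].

T = [3/5 -1/2 0; 4/5 1 0; 0 0 1]

T1 = [1 1/2 0; 0 1 0; 0 0 1]
T2·T1 = [3/5 -1/2 0; 4/5 1 0; 0 0 1]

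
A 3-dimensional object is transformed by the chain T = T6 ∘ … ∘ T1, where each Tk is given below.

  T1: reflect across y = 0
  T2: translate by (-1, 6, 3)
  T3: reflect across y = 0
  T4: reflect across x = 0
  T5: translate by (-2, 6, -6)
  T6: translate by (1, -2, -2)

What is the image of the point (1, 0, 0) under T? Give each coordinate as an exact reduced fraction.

T1 reflect across y = 0: (1, 0, 0) → (1, 0, 0)
T2 translate by (-1, 6, 3): (1, 0, 0) → (0, 6, 3)
T3 reflect across y = 0: (0, 6, 3) → (0, -6, 3)
T4 reflect across x = 0: (0, -6, 3) → (0, -6, 3)
T5 translate by (-2, 6, -6): (0, -6, 3) → (-2, 0, -3)
T6 translate by (1, -2, -2): (-2, 0, -3) → (-1, -2, -5)

T(p) = (-1, -2, -5)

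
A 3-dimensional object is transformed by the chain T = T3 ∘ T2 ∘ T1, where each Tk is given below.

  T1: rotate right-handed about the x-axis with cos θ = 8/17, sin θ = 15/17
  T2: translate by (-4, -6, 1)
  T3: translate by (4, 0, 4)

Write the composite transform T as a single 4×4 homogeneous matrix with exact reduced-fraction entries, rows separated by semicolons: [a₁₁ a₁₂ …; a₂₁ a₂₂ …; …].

T1 = [1 0 0 0; 0 8/17 -15/17 0; 0 15/17 8/17 0; 0 0 0 1]
T2·T1 = [1 0 0 -4; 0 8/17 -15/17 -6; 0 15/17 8/17 1; 0 0 0 1]
T3·…·T1 = [1 0 0 0; 0 8/17 -15/17 -6; 0 15/17 8/17 5; 0 0 0 1]

T = [1 0 0 0; 0 8/17 -15/17 -6; 0 15/17 8/17 5; 0 0 0 1]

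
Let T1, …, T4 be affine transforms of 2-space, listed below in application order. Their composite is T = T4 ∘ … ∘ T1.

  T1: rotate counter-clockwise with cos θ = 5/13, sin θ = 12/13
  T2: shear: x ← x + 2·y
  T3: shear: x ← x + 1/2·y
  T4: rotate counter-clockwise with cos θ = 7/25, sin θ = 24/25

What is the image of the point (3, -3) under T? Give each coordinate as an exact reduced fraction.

T(p) = (441/650, 2631/325)

T1 rotate counter-clockwise with cos θ = 5/13, sin θ = 12/13: (3, -3) → (51/13, 21/13)
T2 shear: x ← x + 2·y: (51/13, 21/13) → (93/13, 21/13)
T3 shear: x ← x + 1/2·y: (93/13, 21/13) → (207/26, 21/13)
T4 rotate counter-clockwise with cos θ = 7/25, sin θ = 24/25: (207/26, 21/13) → (441/650, 2631/325)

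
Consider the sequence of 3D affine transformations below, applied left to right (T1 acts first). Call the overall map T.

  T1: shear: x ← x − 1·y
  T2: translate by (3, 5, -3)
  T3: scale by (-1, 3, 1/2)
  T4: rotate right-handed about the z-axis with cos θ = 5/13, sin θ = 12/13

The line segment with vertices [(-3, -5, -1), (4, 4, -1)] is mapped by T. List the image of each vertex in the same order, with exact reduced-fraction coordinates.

T1 shear: x ← x − 1·y: (-3, -5, -1) → (2, -5, -1); (4, 4, -1) → (0, 4, -1)
T2 translate by (3, 5, -3): (2, -5, -1) → (5, 0, -4); (0, 4, -1) → (3, 9, -4)
T3 scale by (-1, 3, 1/2): (5, 0, -4) → (-5, 0, -2); (3, 9, -4) → (-3, 27, -2)
T4 rotate right-handed about the z-axis with cos θ = 5/13, sin θ = 12/13: (-5, 0, -2) → (-25/13, -60/13, -2); (-3, 27, -2) → (-339/13, 99/13, -2)

image vertices: (-25/13, -60/13, -2), (-339/13, 99/13, -2)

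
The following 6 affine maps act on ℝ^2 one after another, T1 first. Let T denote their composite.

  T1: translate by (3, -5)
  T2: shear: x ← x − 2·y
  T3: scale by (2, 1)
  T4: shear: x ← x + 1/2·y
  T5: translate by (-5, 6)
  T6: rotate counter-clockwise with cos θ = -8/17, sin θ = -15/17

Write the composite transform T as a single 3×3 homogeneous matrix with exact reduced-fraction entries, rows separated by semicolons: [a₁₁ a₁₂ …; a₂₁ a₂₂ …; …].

T = [-16/17 43/17 -133/17; -30/17 89/34 -571/34; 0 0 1]

T1 = [1 0 3; 0 1 -5; 0 0 1]
T2·T1 = [1 -2 13; 0 1 -5; 0 0 1]
T3·…·T1 = [2 -4 26; 0 1 -5; 0 0 1]
T4·…·T1 = [2 -7/2 47/2; 0 1 -5; 0 0 1]
T5·…·T1 = [2 -7/2 37/2; 0 1 1; 0 0 1]
T6·…·T1 = [-16/17 43/17 -133/17; -30/17 89/34 -571/34; 0 0 1]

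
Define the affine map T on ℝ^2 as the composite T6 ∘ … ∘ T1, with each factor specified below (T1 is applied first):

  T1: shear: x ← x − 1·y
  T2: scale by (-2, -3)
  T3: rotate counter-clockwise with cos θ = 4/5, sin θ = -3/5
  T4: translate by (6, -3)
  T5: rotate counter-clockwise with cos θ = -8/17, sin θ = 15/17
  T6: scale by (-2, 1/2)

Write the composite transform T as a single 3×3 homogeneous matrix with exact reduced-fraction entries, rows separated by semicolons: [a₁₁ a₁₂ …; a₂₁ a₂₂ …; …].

T1 = [1 -1 0; 0 1 0; 0 0 1]
T2·T1 = [-2 2 0; 0 -3 0; 0 0 1]
T3·…·T1 = [-8/5 -1/5 0; 6/5 -18/5 0; 0 0 1]
T4·…·T1 = [-8/5 -1/5 6; 6/5 -18/5 -3; 0 0 1]
T5·…·T1 = [-26/85 278/85 -3/17; -168/85 129/85 114/17; 0 0 1]
T6·…·T1 = [52/85 -556/85 6/17; -84/85 129/170 57/17; 0 0 1]

T = [52/85 -556/85 6/17; -84/85 129/170 57/17; 0 0 1]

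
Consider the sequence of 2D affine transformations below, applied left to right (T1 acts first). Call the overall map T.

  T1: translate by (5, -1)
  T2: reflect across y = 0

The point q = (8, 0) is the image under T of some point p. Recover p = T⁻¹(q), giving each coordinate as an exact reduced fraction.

T1 = [1 0 5; 0 1 -1; 0 0 1]
T2·T1 = [1 0 5; 0 -1 1; 0 0 1]
det M = -1; M⁻¹ = [1 0 -5; 0 -1 1; 0 0 1]
M⁻¹ · (8, 0)ᵀ = (3, 1)ᵀ

p = (3, 1)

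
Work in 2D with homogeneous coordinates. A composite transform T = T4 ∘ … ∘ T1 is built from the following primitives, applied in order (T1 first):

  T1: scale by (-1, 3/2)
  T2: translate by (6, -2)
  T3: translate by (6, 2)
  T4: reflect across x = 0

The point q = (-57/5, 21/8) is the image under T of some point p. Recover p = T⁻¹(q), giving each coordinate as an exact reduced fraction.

T1 = [-1 0 0; 0 3/2 0; 0 0 1]
T2·T1 = [-1 0 6; 0 3/2 -2; 0 0 1]
T3·…·T1 = [-1 0 12; 0 3/2 0; 0 0 1]
T4·…·T1 = [1 0 -12; 0 3/2 0; 0 0 1]
det M = 3/2; M⁻¹ = [1 0 12; 0 2/3 0; 0 0 1]
M⁻¹ · (-57/5, 21/8)ᵀ = (3/5, 7/4)ᵀ

p = (3/5, 7/4)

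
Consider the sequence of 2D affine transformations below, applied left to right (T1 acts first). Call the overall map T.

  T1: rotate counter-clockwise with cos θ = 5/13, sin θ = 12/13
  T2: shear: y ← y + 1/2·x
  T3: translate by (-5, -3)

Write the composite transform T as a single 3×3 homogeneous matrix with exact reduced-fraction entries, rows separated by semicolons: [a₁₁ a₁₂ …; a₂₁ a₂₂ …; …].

T = [5/13 -12/13 -5; 29/26 -1/13 -3; 0 0 1]

T1 = [5/13 -12/13 0; 12/13 5/13 0; 0 0 1]
T2·T1 = [5/13 -12/13 0; 29/26 -1/13 0; 0 0 1]
T3·…·T1 = [5/13 -12/13 -5; 29/26 -1/13 -3; 0 0 1]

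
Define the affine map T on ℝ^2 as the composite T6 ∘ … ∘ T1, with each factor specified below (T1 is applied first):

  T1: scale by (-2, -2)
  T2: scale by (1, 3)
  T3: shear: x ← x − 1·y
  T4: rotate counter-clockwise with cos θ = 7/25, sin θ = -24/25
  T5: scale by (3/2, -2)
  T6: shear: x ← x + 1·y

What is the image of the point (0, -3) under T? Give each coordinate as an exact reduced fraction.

T1 scale by (-2, -2): (0, -3) → (0, 6)
T2 scale by (1, 3): (0, 6) → (0, 18)
T3 shear: x ← x − 1·y: (0, 18) → (-18, 18)
T4 rotate counter-clockwise with cos θ = 7/25, sin θ = -24/25: (-18, 18) → (306/25, 558/25)
T5 scale by (3/2, -2): (306/25, 558/25) → (459/25, -1116/25)
T6 shear: x ← x + 1·y: (459/25, -1116/25) → (-657/25, -1116/25)

T(p) = (-657/25, -1116/25)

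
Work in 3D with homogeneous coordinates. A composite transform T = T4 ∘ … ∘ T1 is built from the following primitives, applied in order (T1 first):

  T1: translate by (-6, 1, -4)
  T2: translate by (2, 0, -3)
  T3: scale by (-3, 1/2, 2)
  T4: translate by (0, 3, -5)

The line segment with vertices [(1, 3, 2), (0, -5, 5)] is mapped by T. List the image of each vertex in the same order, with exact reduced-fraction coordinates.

image vertices: (9, 5, -15), (12, 1, -9)

T1 translate by (-6, 1, -4): (1, 3, 2) → (-5, 4, -2); (0, -5, 5) → (-6, -4, 1)
T2 translate by (2, 0, -3): (-5, 4, -2) → (-3, 4, -5); (-6, -4, 1) → (-4, -4, -2)
T3 scale by (-3, 1/2, 2): (-3, 4, -5) → (9, 2, -10); (-4, -4, -2) → (12, -2, -4)
T4 translate by (0, 3, -5): (9, 2, -10) → (9, 5, -15); (12, -2, -4) → (12, 1, -9)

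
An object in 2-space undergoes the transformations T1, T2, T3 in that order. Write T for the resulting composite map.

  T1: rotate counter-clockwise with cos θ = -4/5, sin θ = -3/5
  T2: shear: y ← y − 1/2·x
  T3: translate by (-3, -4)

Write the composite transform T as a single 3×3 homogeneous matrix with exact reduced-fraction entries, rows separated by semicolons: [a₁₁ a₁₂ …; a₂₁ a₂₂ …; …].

T = [-4/5 3/5 -3; -1/5 -11/10 -4; 0 0 1]

T1 = [-4/5 3/5 0; -3/5 -4/5 0; 0 0 1]
T2·T1 = [-4/5 3/5 0; -1/5 -11/10 0; 0 0 1]
T3·…·T1 = [-4/5 3/5 -3; -1/5 -11/10 -4; 0 0 1]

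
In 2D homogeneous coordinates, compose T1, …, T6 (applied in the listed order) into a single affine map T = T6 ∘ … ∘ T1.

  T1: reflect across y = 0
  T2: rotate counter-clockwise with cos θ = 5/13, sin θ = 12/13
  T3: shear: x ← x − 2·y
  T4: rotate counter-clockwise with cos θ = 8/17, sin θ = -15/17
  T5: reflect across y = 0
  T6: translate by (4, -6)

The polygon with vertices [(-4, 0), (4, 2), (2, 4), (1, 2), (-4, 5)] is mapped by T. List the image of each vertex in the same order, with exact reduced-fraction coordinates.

image vertices: (772/221, 198/221), (1198/221, -2110/221), (1344/221, -608/221), (1114/221, -967/221), (1277/221, 2048/221)

T1 reflect across y = 0: (-4, 0) → (-4, 0); (4, 2) → (4, -2); (2, 4) → (2, -4); (1, 2) → (1, -2); (-4, 5) → (-4, -5)
T2 rotate counter-clockwise with cos θ = 5/13, sin θ = 12/13: (-4, 0) → (-20/13, -48/13); (4, -2) → (44/13, 38/13); (2, -4) → (58/13, 4/13); (1, -2) → (29/13, 2/13); (-4, -5) → (40/13, -73/13)
T3 shear: x ← x − 2·y: (-20/13, -48/13) → (76/13, -48/13); (44/13, 38/13) → (-32/13, 38/13); (58/13, 4/13) → (50/13, 4/13); (29/13, 2/13) → (25/13, 2/13); (40/13, -73/13) → (186/13, -73/13)
T4 rotate counter-clockwise with cos θ = 8/17, sin θ = -15/17: (76/13, -48/13) → (-112/221, -1524/221); (-32/13, 38/13) → (314/221, 784/221); (50/13, 4/13) → (460/221, -718/221); (25/13, 2/13) → (230/221, -359/221); (186/13, -73/13) → (393/221, -3374/221)
T5 reflect across y = 0: (-112/221, -1524/221) → (-112/221, 1524/221); (314/221, 784/221) → (314/221, -784/221); (460/221, -718/221) → (460/221, 718/221); (230/221, -359/221) → (230/221, 359/221); (393/221, -3374/221) → (393/221, 3374/221)
T6 translate by (4, -6): (-112/221, 1524/221) → (772/221, 198/221); (314/221, -784/221) → (1198/221, -2110/221); (460/221, 718/221) → (1344/221, -608/221); (230/221, 359/221) → (1114/221, -967/221); (393/221, 3374/221) → (1277/221, 2048/221)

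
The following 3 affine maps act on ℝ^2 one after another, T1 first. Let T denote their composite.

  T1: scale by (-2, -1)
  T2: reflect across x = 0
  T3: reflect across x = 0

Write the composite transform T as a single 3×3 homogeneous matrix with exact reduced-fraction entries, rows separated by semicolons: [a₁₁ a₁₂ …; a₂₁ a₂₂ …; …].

T = [-2 0 0; 0 -1 0; 0 0 1]

T1 = [-2 0 0; 0 -1 0; 0 0 1]
T2·T1 = [2 0 0; 0 -1 0; 0 0 1]
T3·…·T1 = [-2 0 0; 0 -1 0; 0 0 1]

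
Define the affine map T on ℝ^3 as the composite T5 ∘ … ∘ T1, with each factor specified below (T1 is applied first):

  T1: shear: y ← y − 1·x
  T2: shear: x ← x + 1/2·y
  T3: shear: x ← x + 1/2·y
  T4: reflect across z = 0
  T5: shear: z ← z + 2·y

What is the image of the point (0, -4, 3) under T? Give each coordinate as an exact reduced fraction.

T(p) = (-4, -4, -11)

T1 shear: y ← y − 1·x: (0, -4, 3) → (0, -4, 3)
T2 shear: x ← x + 1/2·y: (0, -4, 3) → (-2, -4, 3)
T3 shear: x ← x + 1/2·y: (-2, -4, 3) → (-4, -4, 3)
T4 reflect across z = 0: (-4, -4, 3) → (-4, -4, -3)
T5 shear: z ← z + 2·y: (-4, -4, -3) → (-4, -4, -11)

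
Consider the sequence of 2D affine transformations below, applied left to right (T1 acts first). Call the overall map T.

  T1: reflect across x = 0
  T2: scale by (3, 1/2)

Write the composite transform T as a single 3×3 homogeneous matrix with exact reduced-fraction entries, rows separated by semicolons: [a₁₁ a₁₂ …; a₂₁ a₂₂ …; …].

T = [-3 0 0; 0 1/2 0; 0 0 1]

T1 = [-1 0 0; 0 1 0; 0 0 1]
T2·T1 = [-3 0 0; 0 1/2 0; 0 0 1]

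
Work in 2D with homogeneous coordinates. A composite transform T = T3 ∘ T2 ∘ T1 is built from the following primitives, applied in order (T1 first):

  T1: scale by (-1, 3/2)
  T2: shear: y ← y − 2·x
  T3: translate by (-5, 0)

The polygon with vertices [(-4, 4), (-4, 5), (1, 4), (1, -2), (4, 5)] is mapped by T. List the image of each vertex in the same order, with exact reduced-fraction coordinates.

image vertices: (-1, -2), (-1, -1/2), (-6, 8), (-6, -1), (-9, 31/2)

T1 scale by (-1, 3/2): (-4, 4) → (4, 6); (-4, 5) → (4, 15/2); (1, 4) → (-1, 6); (1, -2) → (-1, -3); (4, 5) → (-4, 15/2)
T2 shear: y ← y − 2·x: (4, 6) → (4, -2); (4, 15/2) → (4, -1/2); (-1, 6) → (-1, 8); (-1, -3) → (-1, -1); (-4, 15/2) → (-4, 31/2)
T3 translate by (-5, 0): (4, -2) → (-1, -2); (4, -1/2) → (-1, -1/2); (-1, 8) → (-6, 8); (-1, -1) → (-6, -1); (-4, 31/2) → (-9, 31/2)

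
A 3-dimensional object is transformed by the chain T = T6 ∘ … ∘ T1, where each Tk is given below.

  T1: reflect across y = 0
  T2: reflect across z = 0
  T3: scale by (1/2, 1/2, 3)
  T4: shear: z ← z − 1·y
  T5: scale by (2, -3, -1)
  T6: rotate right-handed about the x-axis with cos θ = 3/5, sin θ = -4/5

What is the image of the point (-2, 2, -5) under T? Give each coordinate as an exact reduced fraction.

T(p) = (-2, -11, -12)

T1 reflect across y = 0: (-2, 2, -5) → (-2, -2, -5)
T2 reflect across z = 0: (-2, -2, -5) → (-2, -2, 5)
T3 scale by (1/2, 1/2, 3): (-2, -2, 5) → (-1, -1, 15)
T4 shear: z ← z − 1·y: (-1, -1, 15) → (-1, -1, 16)
T5 scale by (2, -3, -1): (-1, -1, 16) → (-2, 3, -16)
T6 rotate right-handed about the x-axis with cos θ = 3/5, sin θ = -4/5: (-2, 3, -16) → (-2, -11, -12)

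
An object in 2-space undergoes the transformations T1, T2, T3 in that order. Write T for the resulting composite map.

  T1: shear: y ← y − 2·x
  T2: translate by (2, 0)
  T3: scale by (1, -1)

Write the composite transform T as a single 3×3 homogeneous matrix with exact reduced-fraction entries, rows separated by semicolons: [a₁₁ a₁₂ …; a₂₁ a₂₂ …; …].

T = [1 0 2; 2 -1 0; 0 0 1]

T1 = [1 0 0; -2 1 0; 0 0 1]
T2·T1 = [1 0 2; -2 1 0; 0 0 1]
T3·…·T1 = [1 0 2; 2 -1 0; 0 0 1]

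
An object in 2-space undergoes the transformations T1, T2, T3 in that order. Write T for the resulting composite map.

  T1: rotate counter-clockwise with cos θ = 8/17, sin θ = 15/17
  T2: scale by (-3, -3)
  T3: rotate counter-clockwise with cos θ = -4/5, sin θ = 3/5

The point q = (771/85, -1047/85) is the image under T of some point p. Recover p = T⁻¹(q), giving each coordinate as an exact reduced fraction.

p = (1, -5)

T1 = [8/17 -15/17 0; 15/17 8/17 0; 0 0 1]
T2·T1 = [-24/17 45/17 0; -45/17 -24/17 0; 0 0 1]
T3·…·T1 = [231/85 -108/85 0; 108/85 231/85 0; 0 0 1]
det M = 9; M⁻¹ = [77/255 12/85 0; -12/85 77/255 0; 0 0 1]
M⁻¹ · (771/85, -1047/85)ᵀ = (1, -5)ᵀ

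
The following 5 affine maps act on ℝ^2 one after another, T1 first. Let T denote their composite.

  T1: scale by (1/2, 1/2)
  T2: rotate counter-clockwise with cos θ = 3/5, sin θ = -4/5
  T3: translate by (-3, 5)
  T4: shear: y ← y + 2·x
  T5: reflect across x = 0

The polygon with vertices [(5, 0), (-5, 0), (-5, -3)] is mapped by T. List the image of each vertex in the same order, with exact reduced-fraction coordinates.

image vertices: (3/2, 0), (9/2, -2), (57/10, -53/10)

T1 scale by (1/2, 1/2): (5, 0) → (5/2, 0); (-5, 0) → (-5/2, 0); (-5, -3) → (-5/2, -3/2)
T2 rotate counter-clockwise with cos θ = 3/5, sin θ = -4/5: (5/2, 0) → (3/2, -2); (-5/2, 0) → (-3/2, 2); (-5/2, -3/2) → (-27/10, 11/10)
T3 translate by (-3, 5): (3/2, -2) → (-3/2, 3); (-3/2, 2) → (-9/2, 7); (-27/10, 11/10) → (-57/10, 61/10)
T4 shear: y ← y + 2·x: (-3/2, 3) → (-3/2, 0); (-9/2, 7) → (-9/2, -2); (-57/10, 61/10) → (-57/10, -53/10)
T5 reflect across x = 0: (-3/2, 0) → (3/2, 0); (-9/2, -2) → (9/2, -2); (-57/10, -53/10) → (57/10, -53/10)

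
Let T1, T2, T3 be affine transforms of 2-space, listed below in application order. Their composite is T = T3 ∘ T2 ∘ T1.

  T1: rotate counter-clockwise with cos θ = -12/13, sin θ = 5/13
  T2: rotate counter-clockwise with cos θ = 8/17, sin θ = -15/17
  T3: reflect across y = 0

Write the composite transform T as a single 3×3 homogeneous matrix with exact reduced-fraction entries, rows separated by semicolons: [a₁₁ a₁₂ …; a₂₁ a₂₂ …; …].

T = [-21/221 -220/221 0; -220/221 21/221 0; 0 0 1]

T1 = [-12/13 -5/13 0; 5/13 -12/13 0; 0 0 1]
T2·T1 = [-21/221 -220/221 0; 220/221 -21/221 0; 0 0 1]
T3·…·T1 = [-21/221 -220/221 0; -220/221 21/221 0; 0 0 1]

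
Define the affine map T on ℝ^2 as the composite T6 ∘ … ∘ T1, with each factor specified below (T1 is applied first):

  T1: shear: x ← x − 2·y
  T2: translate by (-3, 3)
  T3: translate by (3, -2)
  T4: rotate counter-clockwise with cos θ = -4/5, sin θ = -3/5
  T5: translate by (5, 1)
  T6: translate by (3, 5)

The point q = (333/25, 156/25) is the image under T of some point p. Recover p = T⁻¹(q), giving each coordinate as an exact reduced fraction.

p = (-2/5, 2)

T1 = [1 -2 0; 0 1 0; 0 0 1]
T2·T1 = [1 -2 -3; 0 1 3; 0 0 1]
T3·…·T1 = [1 -2 0; 0 1 1; 0 0 1]
T4·…·T1 = [-4/5 11/5 3/5; -3/5 2/5 -4/5; 0 0 1]
T5·…·T1 = [-4/5 11/5 28/5; -3/5 2/5 1/5; 0 0 1]
T6·…·T1 = [-4/5 11/5 43/5; -3/5 2/5 26/5; 0 0 1]
det M = 1; M⁻¹ = [2/5 -11/5 8; 3/5 -4/5 -1; 0 0 1]
M⁻¹ · (333/25, 156/25)ᵀ = (-2/5, 2)ᵀ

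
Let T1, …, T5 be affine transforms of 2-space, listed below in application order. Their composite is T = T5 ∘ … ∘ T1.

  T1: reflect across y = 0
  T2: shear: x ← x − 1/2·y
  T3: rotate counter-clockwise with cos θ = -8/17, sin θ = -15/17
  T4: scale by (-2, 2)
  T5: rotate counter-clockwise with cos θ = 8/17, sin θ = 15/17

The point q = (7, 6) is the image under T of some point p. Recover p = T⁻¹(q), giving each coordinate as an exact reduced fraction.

p = (2, 3)

T1 = [1 0 0; 0 -1 0; 0 0 1]
T2·T1 = [1 1/2 0; 0 -1 0; 0 0 1]
T3·…·T1 = [-8/17 -19/17 0; -15/17 1/34 0; 0 0 1]
T4·…·T1 = [16/17 38/17 0; -30/17 1/17 0; 0 0 1]
T5·…·T1 = [2 1 0; 0 2 0; 0 0 1]
det M = 4; M⁻¹ = [1/2 -1/4 0; 0 1/2 0; 0 0 1]
M⁻¹ · (7, 6)ᵀ = (2, 3)ᵀ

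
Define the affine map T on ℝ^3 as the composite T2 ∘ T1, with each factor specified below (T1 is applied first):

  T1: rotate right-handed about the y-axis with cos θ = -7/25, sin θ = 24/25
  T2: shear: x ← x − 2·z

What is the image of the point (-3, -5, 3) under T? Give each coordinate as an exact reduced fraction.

T1 rotate right-handed about the y-axis with cos θ = -7/25, sin θ = 24/25: (-3, -5, 3) → (93/25, -5, 51/25)
T2 shear: x ← x − 2·z: (93/25, -5, 51/25) → (-9/25, -5, 51/25)

T(p) = (-9/25, -5, 51/25)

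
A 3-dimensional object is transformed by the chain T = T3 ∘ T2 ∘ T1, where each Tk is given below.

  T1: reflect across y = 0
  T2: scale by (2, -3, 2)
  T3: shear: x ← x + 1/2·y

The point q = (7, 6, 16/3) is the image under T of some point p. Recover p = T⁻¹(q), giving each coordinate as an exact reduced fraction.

T1 = [1 0 0 0; 0 -1 0 0; 0 0 1 0; 0 0 0 1]
T2·T1 = [2 0 0 0; 0 3 0 0; 0 0 2 0; 0 0 0 1]
T3·…·T1 = [2 3/2 0 0; 0 3 0 0; 0 0 2 0; 0 0 0 1]
det M = 12; M⁻¹ = [1/2 -1/4 0 0; 0 1/3 0 0; 0 0 1/2 0; 0 0 0 1]
M⁻¹ · (7, 6, 16/3)ᵀ = (2, 2, 8/3)ᵀ

p = (2, 2, 8/3)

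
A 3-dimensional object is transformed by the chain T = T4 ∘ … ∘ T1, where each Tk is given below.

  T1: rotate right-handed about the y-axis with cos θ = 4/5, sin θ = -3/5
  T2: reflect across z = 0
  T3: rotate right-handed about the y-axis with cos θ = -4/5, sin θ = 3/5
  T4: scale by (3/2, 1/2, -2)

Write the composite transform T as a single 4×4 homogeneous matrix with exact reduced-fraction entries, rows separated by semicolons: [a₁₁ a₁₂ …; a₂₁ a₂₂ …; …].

T1 = [4/5 0 -3/5 0; 0 1 0 0; 3/5 0 4/5 0; 0 0 0 1]
T2·T1 = [4/5 0 -3/5 0; 0 1 0 0; -3/5 0 -4/5 0; 0 0 0 1]
T3·…·T1 = [-1 0 0 0; 0 1 0 0; 0 0 1 0; 0 0 0 1]
T4·…·T1 = [-3/2 0 0 0; 0 1/2 0 0; 0 0 -2 0; 0 0 0 1]

T = [-3/2 0 0 0; 0 1/2 0 0; 0 0 -2 0; 0 0 0 1]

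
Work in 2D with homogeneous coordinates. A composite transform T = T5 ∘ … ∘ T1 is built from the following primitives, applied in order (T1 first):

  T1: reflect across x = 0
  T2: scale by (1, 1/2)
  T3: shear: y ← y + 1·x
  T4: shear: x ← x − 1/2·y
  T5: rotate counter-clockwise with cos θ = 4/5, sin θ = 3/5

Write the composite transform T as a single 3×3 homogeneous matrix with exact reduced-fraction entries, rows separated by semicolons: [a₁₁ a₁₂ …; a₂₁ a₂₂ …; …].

T1 = [-1 0 0; 0 1 0; 0 0 1]
T2·T1 = [-1 0 0; 0 1/2 0; 0 0 1]
T3·…·T1 = [-1 0 0; -1 1/2 0; 0 0 1]
T4·…·T1 = [-1/2 -1/4 0; -1 1/2 0; 0 0 1]
T5·…·T1 = [1/5 -1/2 0; -11/10 1/4 0; 0 0 1]

T = [1/5 -1/2 0; -11/10 1/4 0; 0 0 1]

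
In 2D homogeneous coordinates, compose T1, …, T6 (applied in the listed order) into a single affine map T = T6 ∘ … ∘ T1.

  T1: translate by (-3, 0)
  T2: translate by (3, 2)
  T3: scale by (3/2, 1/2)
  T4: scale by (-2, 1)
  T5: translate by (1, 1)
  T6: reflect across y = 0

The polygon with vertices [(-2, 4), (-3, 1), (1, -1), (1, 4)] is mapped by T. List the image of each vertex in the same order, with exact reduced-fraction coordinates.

image vertices: (7, -4), (10, -5/2), (-2, -3/2), (-2, -4)

T1 translate by (-3, 0): (-2, 4) → (-5, 4); (-3, 1) → (-6, 1); (1, -1) → (-2, -1); (1, 4) → (-2, 4)
T2 translate by (3, 2): (-5, 4) → (-2, 6); (-6, 1) → (-3, 3); (-2, -1) → (1, 1); (-2, 4) → (1, 6)
T3 scale by (3/2, 1/2): (-2, 6) → (-3, 3); (-3, 3) → (-9/2, 3/2); (1, 1) → (3/2, 1/2); (1, 6) → (3/2, 3)
T4 scale by (-2, 1): (-3, 3) → (6, 3); (-9/2, 3/2) → (9, 3/2); (3/2, 1/2) → (-3, 1/2); (3/2, 3) → (-3, 3)
T5 translate by (1, 1): (6, 3) → (7, 4); (9, 3/2) → (10, 5/2); (-3, 1/2) → (-2, 3/2); (-3, 3) → (-2, 4)
T6 reflect across y = 0: (7, 4) → (7, -4); (10, 5/2) → (10, -5/2); (-2, 3/2) → (-2, -3/2); (-2, 4) → (-2, -4)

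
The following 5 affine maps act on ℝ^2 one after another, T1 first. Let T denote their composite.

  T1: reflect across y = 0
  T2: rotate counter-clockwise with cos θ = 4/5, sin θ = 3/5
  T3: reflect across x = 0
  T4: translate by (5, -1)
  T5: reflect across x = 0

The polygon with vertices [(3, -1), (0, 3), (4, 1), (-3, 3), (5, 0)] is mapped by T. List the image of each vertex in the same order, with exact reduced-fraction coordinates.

image vertices: (-16/5, 8/5), (-16/5, -17/5), (-6/5, 3/5), (-28/5, -26/5), (-1, 2)

T1 reflect across y = 0: (3, -1) → (3, 1); (0, 3) → (0, -3); (4, 1) → (4, -1); (-3, 3) → (-3, -3); (5, 0) → (5, 0)
T2 rotate counter-clockwise with cos θ = 4/5, sin θ = 3/5: (3, 1) → (9/5, 13/5); (0, -3) → (9/5, -12/5); (4, -1) → (19/5, 8/5); (-3, -3) → (-3/5, -21/5); (5, 0) → (4, 3)
T3 reflect across x = 0: (9/5, 13/5) → (-9/5, 13/5); (9/5, -12/5) → (-9/5, -12/5); (19/5, 8/5) → (-19/5, 8/5); (-3/5, -21/5) → (3/5, -21/5); (4, 3) → (-4, 3)
T4 translate by (5, -1): (-9/5, 13/5) → (16/5, 8/5); (-9/5, -12/5) → (16/5, -17/5); (-19/5, 8/5) → (6/5, 3/5); (3/5, -21/5) → (28/5, -26/5); (-4, 3) → (1, 2)
T5 reflect across x = 0: (16/5, 8/5) → (-16/5, 8/5); (16/5, -17/5) → (-16/5, -17/5); (6/5, 3/5) → (-6/5, 3/5); (28/5, -26/5) → (-28/5, -26/5); (1, 2) → (-1, 2)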